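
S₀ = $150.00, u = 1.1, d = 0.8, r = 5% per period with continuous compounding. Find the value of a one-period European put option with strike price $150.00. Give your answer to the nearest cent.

Risk-neutral probability p = (e^0.05 − 0.8)/(1.1 − 0.8) = 0.2513/0.3000 = 0.8376
Terminal stock prices: S_u = 165, S_d = 120
Terminal payoffs (K − S): max(-15, 0) = 0, max(30, 0) = 30
Node 0 (S = 150): V_0 = e^(−0.05)·[0.8376·0.0000 + 0.1624·30.0000] = 4.6352

$4.64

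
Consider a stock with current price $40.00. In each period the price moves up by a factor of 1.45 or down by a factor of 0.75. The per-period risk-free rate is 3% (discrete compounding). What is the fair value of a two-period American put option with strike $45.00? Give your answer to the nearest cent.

$9.08

Risk-neutral probability p = (1 + 0.03 − 0.75)/(1.45 − 0.75) = 0.2800/0.7000 = 0.4000
Terminal stock prices: S_uu = 84.1, S_ud = 43.5, S_dd = 22.5
Terminal payoffs (K − S): max(-39.1, 0) = 0, max(1.5, 0) = 1.5, max(22.5, 0) = 22.5
Node u (S = 58): continuation = 1/1.03·[0.4000·0.0000 + 0.6000·1.5000] = 0.8738; exercise value = 0.0000 ≤ continuation, so V_u = 0.8738
Node d (S = 30): continuation = 1/1.03·[0.4000·1.5000 + 0.6000·22.5000] = 13.6893; exercise value = 15.0000 > continuation, so V_d = 15.0000 (exercise)
Node 0 (S = 40): continuation = 1/1.03·[0.4000·0.8738 + 0.6000·15.0000] = 9.0772; exercise value = 5.0000 ≤ continuation, so V_0 = 9.0772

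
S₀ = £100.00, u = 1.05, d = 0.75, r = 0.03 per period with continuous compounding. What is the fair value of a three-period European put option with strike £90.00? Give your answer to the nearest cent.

Risk-neutral probability p = (e^0.03 − 0.75)/(1.05 − 0.75) = 0.2805/0.3000 = 0.9348
Terminal stock prices: S_uuu = 115.8, S_uud = 82.69, S_udd = 59.06, S_ddd = 42.19
Terminal payoffs (K − S): max(-25.76, 0) = 0, max(7.312, 0) = 7.312, max(30.94, 0) = 30.94, max(47.81, 0) = 47.81
Node uu (S = 110.2): V_uu = e^(−0.03)·[0.9348·0.0000 + 0.0652·7.3125] = 0.4623
Node ud (S = 78.75): V_ud = e^(−0.03)·[0.9348·7.3125 + 0.0652·30.9375] = 8.5901
Node dd (S = 56.25): V_dd = e^(−0.03)·[0.9348·30.9375 + 0.0652·47.8125] = 31.0901
Node u (S = 105): V_u = e^(−0.03)·[0.9348·0.4623 + 0.0652·8.5901] = 0.9626
Node d (S = 75): V_d = e^(−0.03)·[0.9348·8.5901 + 0.0652·31.0901] = 9.7588
Node 0 (S = 100): V_0 = e^(−0.03)·[0.9348·0.9626 + 0.0652·9.7588] = 1.4903

£1.49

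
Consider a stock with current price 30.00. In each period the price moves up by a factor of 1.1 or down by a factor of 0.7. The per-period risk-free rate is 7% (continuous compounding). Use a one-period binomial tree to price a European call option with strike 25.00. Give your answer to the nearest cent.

Risk-neutral probability p = (e^0.07 − 0.7)/(1.1 − 0.7) = 0.3725/0.4000 = 0.9313
Terminal stock prices: S_u = 33, S_d = 21
Terminal payoffs (S − K): max(8, 0) = 8, max(-4, 0) = 0
Node 0 (S = 30): V_0 = e^(−0.07)·[0.9313·8.0000 + 0.0687·0.0000] = 6.9465

6.95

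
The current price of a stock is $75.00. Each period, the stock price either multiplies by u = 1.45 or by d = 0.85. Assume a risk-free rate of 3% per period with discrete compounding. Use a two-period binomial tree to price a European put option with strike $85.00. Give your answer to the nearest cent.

Risk-neutral probability p = (1 + 0.03 − 0.85)/(1.45 − 0.85) = 0.1800/0.6000 = 0.3000
Terminal stock prices: S_uu = 157.7, S_ud = 92.44, S_dd = 54.19
Terminal payoffs (K − S): max(-72.69, 0) = 0, max(-7.438, 0) = 0, max(30.81, 0) = 30.81
Node u (S = 108.8): V_u = 1/1.03·[0.3000·0.0000 + 0.7000·0.0000] = 0.0000
Node d (S = 63.75): V_d = 1/1.03·[0.3000·0.0000 + 0.7000·30.8125] = 20.9405
Node 0 (S = 75): V_0 = 1/1.03·[0.3000·0.0000 + 0.7000·20.9405] = 14.2314

$14.23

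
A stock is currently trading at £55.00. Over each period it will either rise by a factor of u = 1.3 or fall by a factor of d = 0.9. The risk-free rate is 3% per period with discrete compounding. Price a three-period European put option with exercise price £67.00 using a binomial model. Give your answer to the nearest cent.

£11.27

Risk-neutral probability p = (1 + 0.03 − 0.9)/(1.3 − 0.9) = 0.1300/0.4000 = 0.3250
Terminal stock prices: S_uuu = 120.8, S_uud = 83.66, S_udd = 57.92, S_ddd = 40.1
Terminal payoffs (K − S): max(-53.84, 0) = 0, max(-16.66, 0) = 0, max(9.085, 0) = 9.085, max(26.9, 0) = 26.9
Node uu (S = 92.95): V_uu = 1/1.03·[0.3250·0.0000 + 0.6750·0.0000] = 0.0000
Node ud (S = 64.35): V_ud = 1/1.03·[0.3250·0.0000 + 0.6750·9.0850] = 5.9538
Node dd (S = 44.55): V_dd = 1/1.03·[0.3250·9.0850 + 0.6750·26.9050] = 20.4985
Node u (S = 71.5): V_u = 1/1.03·[0.3250·0.0000 + 0.6750·5.9538] = 3.9017
Node d (S = 49.5): V_d = 1/1.03·[0.3250·5.9538 + 0.6750·20.4985] = 15.3121
Node 0 (S = 55): V_0 = 1/1.03·[0.3250·3.9017 + 0.6750·15.3121] = 11.2658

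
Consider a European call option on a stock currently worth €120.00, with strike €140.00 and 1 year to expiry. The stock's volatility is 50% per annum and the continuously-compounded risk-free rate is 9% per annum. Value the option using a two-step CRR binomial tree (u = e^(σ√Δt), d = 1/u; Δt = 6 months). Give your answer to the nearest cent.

CRR parameters: u = e^(σ√Δt) = e^(0.5·√0.5) = 1.4241, d = 1/u = 0.7022
Per-period rate: rΔt = 0.09·0.5 = 0.045, so R = e^0.045 = 1.0460
Risk-neutral probability p = (e^0.045 − 0.7022)/(1.4241 − 0.7022) = 0.3438/0.7219 = 0.4763
Terminal stock prices: S_uu = 243.4, S_ud = 120, S_dd = 59.17
Terminal payoffs (S − K): max(103.4, 0) = 103.4, max(-20, 0) = 0, max(-80.83, 0) = 0
Node u (S = 170.9): V_u = e^(−0.045)·[0.4763·103.3738 + 0.5237·0.0000] = 47.0682
Node d (S = 84.26): V_d = e^(−0.045)·[0.4763·0.0000 + 0.5237·0.0000] = 0.0000
Node 0 (S = 120): V_0 = e^(−0.045)·[0.4763·47.0682 + 0.5237·0.0000] = 21.4311

€21.43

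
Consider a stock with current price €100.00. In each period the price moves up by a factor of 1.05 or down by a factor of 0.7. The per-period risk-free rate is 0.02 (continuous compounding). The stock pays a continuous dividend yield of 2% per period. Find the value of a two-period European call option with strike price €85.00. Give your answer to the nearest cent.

Per-period risk-free factor R = e^0.02 = 1.0202; dividend-adjusted growth = e^(0.02−0.02) = 1.0000.
Risk-neutral probability p = (1.0000 − 0.7)/(1.05 − 0.7) = 0.3000/0.3500 = 0.8571
Terminal stock prices: S_uu = 110.2, S_ud = 73.5, S_dd = 49
Terminal payoffs (S − K): max(25.25, 0) = 25.25, max(-11.5, 0) = 0, max(-36, 0) = 0
Node u (S = 105): V_u = e^(−0.02)·[0.8571·25.2500 + 0.1429·0.0000] = 21.2143
Node d (S = 70): V_d = e^(−0.02)·[0.8571·0.0000 + 0.1429·0.0000] = 0.0000
Node 0 (S = 100): V_0 = e^(−0.02)·[0.8571·21.2143 + 0.1429·0.0000] = 17.8236

€17.82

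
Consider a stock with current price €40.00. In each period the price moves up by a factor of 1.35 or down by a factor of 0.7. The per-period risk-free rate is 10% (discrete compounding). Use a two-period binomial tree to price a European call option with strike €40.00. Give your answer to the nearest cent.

Risk-neutral probability p = (1 + 0.1 − 0.7)/(1.35 − 0.7) = 0.4000/0.6500 = 0.6154
Terminal stock prices: S_uu = 72.9, S_ud = 37.8, S_dd = 19.6
Terminal payoffs (S − K): max(32.9, 0) = 32.9, max(-2.2, 0) = 0, max(-20.4, 0) = 0
Node u (S = 54): V_u = 1/1.1·[0.6154·32.9000 + 0.3846·0.0000] = 18.4056
Node d (S = 28): V_d = 1/1.1·[0.6154·0.0000 + 0.3846·0.0000] = 0.0000
Node 0 (S = 40): V_0 = 1/1.1·[0.6154·18.4056 + 0.3846·0.0000] = 10.2968

€10.30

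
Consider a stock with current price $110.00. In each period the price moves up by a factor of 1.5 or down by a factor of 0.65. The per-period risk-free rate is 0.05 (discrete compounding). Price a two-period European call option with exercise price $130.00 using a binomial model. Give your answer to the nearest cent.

Risk-neutral probability p = (1 + 0.05 − 0.65)/(1.5 − 0.65) = 0.4000/0.8500 = 0.4706
Terminal stock prices: S_uu = 247.5, S_ud = 107.2, S_dd = 46.48
Terminal payoffs (S − K): max(117.5, 0) = 117.5, max(-22.75, 0) = 0, max(-83.53, 0) = 0
Node u (S = 165): V_u = 1/1.05·[0.4706·117.5000 + 0.5294·0.0000] = 52.6611
Node d (S = 71.5): V_d = 1/1.05·[0.4706·0.0000 + 0.5294·0.0000] = 0.0000
Node 0 (S = 110): V_0 = 1/1.05·[0.4706·52.6611 + 0.5294·0.0000] = 23.6016

$23.60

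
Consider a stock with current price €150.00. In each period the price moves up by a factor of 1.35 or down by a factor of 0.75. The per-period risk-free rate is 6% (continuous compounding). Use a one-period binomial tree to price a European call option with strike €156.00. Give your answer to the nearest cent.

Risk-neutral probability p = (e^0.06 − 0.75)/(1.35 − 0.75) = 0.3118/0.6000 = 0.5197
Terminal stock prices: S_u = 202.5, S_d = 112.5
Terminal payoffs (S − K): max(46.5, 0) = 46.5, max(-43.5, 0) = 0
Node 0 (S = 150): V_0 = e^(−0.06)·[0.5197·46.5000 + 0.4803·0.0000] = 22.7599

€22.76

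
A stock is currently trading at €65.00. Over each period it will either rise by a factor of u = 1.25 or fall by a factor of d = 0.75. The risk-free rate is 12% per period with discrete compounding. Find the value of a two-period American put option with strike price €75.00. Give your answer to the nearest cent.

Risk-neutral probability p = (1 + 0.12 − 0.75)/(1.25 − 0.75) = 0.3700/0.5000 = 0.7400
Terminal stock prices: S_uu = 101.6, S_ud = 60.94, S_dd = 36.56
Terminal payoffs (K − S): max(-26.56, 0) = 0, max(14.06, 0) = 14.06, max(38.44, 0) = 38.44
Node u (S = 81.25): continuation = 1/1.12·[0.7400·0.0000 + 0.2600·14.0625] = 3.2645; exercise value = 0.0000 ≤ continuation, so V_u = 3.2645
Node d (S = 48.75): continuation = 1/1.12·[0.7400·14.0625 + 0.2600·38.4375] = 18.2143; exercise value = 26.2500 > continuation, so V_d = 26.2500 (exercise)
Node 0 (S = 65): continuation = 1/1.12·[0.7400·3.2645 + 0.2600·26.2500] = 8.2507; exercise value = 10.0000 > continuation, so V_0 = 10.0000 (exercise)

€10.00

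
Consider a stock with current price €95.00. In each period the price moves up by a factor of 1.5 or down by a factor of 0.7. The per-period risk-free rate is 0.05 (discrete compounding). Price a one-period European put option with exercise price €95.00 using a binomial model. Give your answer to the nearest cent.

€15.27

Risk-neutral probability p = (1 + 0.05 − 0.7)/(1.5 − 0.7) = 0.3500/0.8000 = 0.4375
Terminal stock prices: S_u = 142.5, S_d = 66.5
Terminal payoffs (K − S): max(-47.5, 0) = 0, max(28.5, 0) = 28.5
Node 0 (S = 95): V_0 = 1/1.05·[0.4375·0.0000 + 0.5625·28.5000] = 15.2679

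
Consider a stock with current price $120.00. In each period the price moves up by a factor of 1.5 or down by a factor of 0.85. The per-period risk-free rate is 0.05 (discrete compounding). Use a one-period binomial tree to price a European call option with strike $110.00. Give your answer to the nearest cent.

Risk-neutral probability p = (1 + 0.05 − 0.85)/(1.5 − 0.85) = 0.2000/0.6500 = 0.3077
Terminal stock prices: S_u = 180, S_d = 102
Terminal payoffs (S − K): max(70, 0) = 70, max(-8, 0) = 0
Node 0 (S = 120): V_0 = 1/1.05·[0.3077·70.0000 + 0.6923·0.0000] = 20.5128

$20.51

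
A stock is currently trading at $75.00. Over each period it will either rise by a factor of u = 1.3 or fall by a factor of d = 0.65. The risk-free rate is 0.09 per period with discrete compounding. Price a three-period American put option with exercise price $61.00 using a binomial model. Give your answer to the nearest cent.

$4.74

Risk-neutral probability p = (1 + 0.09 − 0.65)/(1.3 − 0.65) = 0.4400/0.6500 = 0.6769
Terminal stock prices: S_uuu = 164.8, S_uud = 82.39, S_udd = 41.19, S_ddd = 20.6
Terminal payoffs (K − S): max(-103.8, 0) = 0, max(-21.39, 0) = 0, max(19.81, 0) = 19.81, max(40.4, 0) = 40.4
Node uu (S = 126.8): continuation = 1/1.09·[0.6769·0.0000 + 0.3231·0.0000] = 0.0000; exercise value = 0.0000 ≤ continuation, so V_uu = 0.0000
Node ud (S = 63.38): continuation = 1/1.09·[0.6769·0.0000 + 0.3231·19.8062] = 5.8706; exercise value = 0.0000 ≤ continuation, so V_ud = 5.8706
Node dd (S = 31.69): continuation = 1/1.09·[0.6769·19.8062 + 0.3231·40.4031] = 24.2758; exercise value = 29.3125 > continuation, so V_dd = 29.3125 (exercise)
Node u (S = 97.5): continuation = 1/1.09·[0.6769·0.0000 + 0.3231·5.8706] = 1.7400; exercise value = 0.0000 ≤ continuation, so V_u = 1.7400
Node d (S = 48.75): continuation = 1/1.09·[0.6769·5.8706 + 0.3231·29.3125] = 12.3341; exercise value = 12.2500 ≤ continuation, so V_d = 12.3341
Node 0 (S = 75): continuation = 1/1.09·[0.6769·1.7400 + 0.3231·12.3341] = 4.7364; exercise value = 0.0000 ≤ continuation, so V_0 = 4.7364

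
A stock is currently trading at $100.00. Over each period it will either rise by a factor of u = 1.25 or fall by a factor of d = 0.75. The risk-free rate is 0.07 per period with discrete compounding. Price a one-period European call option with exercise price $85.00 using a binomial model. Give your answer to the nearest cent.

$23.93

Risk-neutral probability p = (1 + 0.07 − 0.75)/(1.25 − 0.75) = 0.3200/0.5000 = 0.6400
Terminal stock prices: S_u = 125, S_d = 75
Terminal payoffs (S − K): max(40, 0) = 40, max(-10, 0) = 0
Node 0 (S = 100): V_0 = 1/1.07·[0.6400·40.0000 + 0.3600·0.0000] = 23.9252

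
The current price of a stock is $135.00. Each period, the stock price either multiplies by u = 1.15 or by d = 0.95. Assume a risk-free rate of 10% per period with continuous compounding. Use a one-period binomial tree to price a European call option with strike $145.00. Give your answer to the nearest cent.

$7.20

Risk-neutral probability p = (e^0.1 − 0.95)/(1.15 − 0.95) = 0.1552/0.2000 = 0.7759
Terminal stock prices: S_u = 155.2, S_d = 128.2
Terminal payoffs (S − K): max(10.25, 0) = 10.25, max(-16.75, 0) = 0
Node 0 (S = 135): V_0 = e^(−0.1)·[0.7759·10.2500 + 0.2241·0.0000] = 7.1957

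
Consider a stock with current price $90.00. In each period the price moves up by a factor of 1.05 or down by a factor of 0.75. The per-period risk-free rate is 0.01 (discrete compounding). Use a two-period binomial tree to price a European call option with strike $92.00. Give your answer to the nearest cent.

$5.32

Risk-neutral probability p = (1 + 0.01 − 0.75)/(1.05 − 0.75) = 0.2600/0.3000 = 0.8667
Terminal stock prices: S_uu = 99.23, S_ud = 70.88, S_dd = 50.62
Terminal payoffs (S − K): max(7.225, 0) = 7.225, max(-21.12, 0) = 0, max(-41.38, 0) = 0
Node u (S = 94.5): V_u = 1/1.01·[0.8667·7.2250 + 0.1333·0.0000] = 6.1997
Node d (S = 67.5): V_d = 1/1.01·[0.8667·0.0000 + 0.1333·0.0000] = 0.0000
Node 0 (S = 90): V_0 = 1/1.01·[0.8667·6.1997 + 0.1333·0.0000] = 5.3198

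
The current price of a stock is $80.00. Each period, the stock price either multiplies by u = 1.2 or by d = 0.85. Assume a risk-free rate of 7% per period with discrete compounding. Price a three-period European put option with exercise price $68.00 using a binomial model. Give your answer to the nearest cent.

$0.79

Risk-neutral probability p = (1 + 0.07 − 0.85)/(1.2 − 0.85) = 0.2200/0.3500 = 0.6286
Terminal stock prices: S_uuu = 138.2, S_uud = 97.92, S_udd = 69.36, S_ddd = 49.13
Terminal payoffs (K − S): max(-70.24, 0) = 0, max(-29.92, 0) = 0, max(-1.36, 0) = 0, max(18.87, 0) = 18.87
Node uu (S = 115.2): V_uu = 1/1.07·[0.6286·0.0000 + 0.3714·0.0000] = 0.0000
Node ud (S = 81.6): V_ud = 1/1.07·[0.6286·0.0000 + 0.3714·0.0000] = 0.0000
Node dd (S = 57.8): V_dd = 1/1.07·[0.6286·0.0000 + 0.3714·18.8700] = 6.5503
Node u (S = 96): V_u = 1/1.07·[0.6286·0.0000 + 0.3714·0.0000] = 0.0000
Node d (S = 68): V_d = 1/1.07·[0.6286·0.0000 + 0.3714·6.5503] = 2.2738
Node 0 (S = 80): V_0 = 1/1.07·[0.6286·0.0000 + 0.3714·2.2738] = 0.7893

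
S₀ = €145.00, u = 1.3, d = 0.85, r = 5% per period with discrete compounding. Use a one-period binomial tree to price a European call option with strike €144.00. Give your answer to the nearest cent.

Risk-neutral probability p = (1 + 0.05 − 0.85)/(1.3 − 0.85) = 0.2000/0.4500 = 0.4444
Terminal stock prices: S_u = 188.5, S_d = 123.2
Terminal payoffs (S − K): max(44.5, 0) = 44.5, max(-20.75, 0) = 0
Node 0 (S = 145): V_0 = 1/1.05·[0.4444·44.5000 + 0.5556·0.0000] = 18.8360

€18.84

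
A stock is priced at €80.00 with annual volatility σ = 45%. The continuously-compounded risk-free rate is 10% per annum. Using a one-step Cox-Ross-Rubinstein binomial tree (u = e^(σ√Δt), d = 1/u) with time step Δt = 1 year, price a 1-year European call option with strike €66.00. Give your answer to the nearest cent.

€27.03

CRR parameters: u = e^(σ√Δt) = e^(0.45·√1) = 1.5683, d = 1/u = 0.6376
Per-period rate: rΔt = 0.1·1 = 0.1, so R = e^0.1 = 1.1052
Risk-neutral probability p = (e^0.1 − 0.6376)/(1.5683 − 0.6376) = 0.4675/0.9307 = 0.5024
Terminal stock prices: S_u = 125.5, S_d = 51.01
Terminal payoffs (S − K): max(59.46, 0) = 59.46, max(-14.99, 0) = 0
Node 0 (S = 80): V_0 = e^(−0.1)·[0.5024·59.4650 + 0.4976·0.0000] = 27.0303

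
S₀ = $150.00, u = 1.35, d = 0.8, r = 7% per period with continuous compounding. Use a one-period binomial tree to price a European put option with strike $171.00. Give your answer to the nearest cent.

Risk-neutral probability p = (e^0.07 − 0.8)/(1.35 − 0.8) = 0.2725/0.5500 = 0.4955
Terminal stock prices: S_u = 202.5, S_d = 120
Terminal payoffs (K − S): max(-31.5, 0) = 0, max(51, 0) = 51
Node 0 (S = 150): V_0 = e^(−0.07)·[0.4955·0.0000 + 0.5045·51.0000] = 23.9915

$23.99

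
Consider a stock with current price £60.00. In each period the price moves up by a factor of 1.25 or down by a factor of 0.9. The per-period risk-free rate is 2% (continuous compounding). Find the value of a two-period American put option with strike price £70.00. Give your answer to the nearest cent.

Risk-neutral probability p = (e^0.02 − 0.9)/(1.25 − 0.9) = 0.1202/0.3500 = 0.3434
Terminal stock prices: S_uu = 93.75, S_ud = 67.5, S_dd = 48.6
Terminal payoffs (K − S): max(-23.75, 0) = 0, max(2.5, 0) = 2.5, max(21.4, 0) = 21.4
Node u (S = 75): continuation = e^(−0.02)·[0.3434·0.0000 + 0.6566·2.5000] = 1.6089; exercise value = 0.0000 ≤ continuation, so V_u = 1.6089
Node d (S = 54): continuation = e^(−0.02)·[0.3434·2.5000 + 0.6566·21.4000] = 14.6139; exercise value = 16.0000 > continuation, so V_d = 16.0000 (exercise)
Node 0 (S = 60): continuation = e^(−0.02)·[0.3434·1.6089 + 0.6566·16.0000] = 10.8387; exercise value = 10.0000 ≤ continuation, so V_0 = 10.8387

£10.84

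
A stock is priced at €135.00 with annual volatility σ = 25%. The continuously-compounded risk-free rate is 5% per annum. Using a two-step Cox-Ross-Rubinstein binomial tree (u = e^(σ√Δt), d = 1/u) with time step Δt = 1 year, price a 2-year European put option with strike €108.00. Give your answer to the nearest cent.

€5.02

CRR parameters: u = e^(σ√Δt) = e^(0.25·√1) = 1.2840, d = 1/u = 0.7788
Per-period rate: rΔt = 0.05·1 = 0.05, so R = e^0.05 = 1.0513
Risk-neutral probability p = (e^0.05 − 0.7788)/(1.2840 − 0.7788) = 0.2725/0.5052 = 0.5393
Terminal stock prices: S_uu = 222.6, S_ud = 135, S_dd = 81.88
Terminal payoffs (K − S): max(-114.6, 0) = 0, max(-27, 0) = 0, max(26.12, 0) = 26.12
Node u (S = 173.3): V_u = e^(−0.05)·[0.5393·0.0000 + 0.4607·0.0000] = 0.0000
Node d (S = 105.1): V_d = e^(−0.05)·[0.5393·0.0000 + 0.4607·26.1184] = 11.4458
Node 0 (S = 135): V_0 = e^(−0.05)·[0.5393·0.0000 + 0.4607·11.4458] = 5.0158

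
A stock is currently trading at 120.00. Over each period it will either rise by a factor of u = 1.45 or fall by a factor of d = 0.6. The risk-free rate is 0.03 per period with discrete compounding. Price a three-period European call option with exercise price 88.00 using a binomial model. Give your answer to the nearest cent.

Risk-neutral probability p = (1 + 0.03 − 0.6)/(1.45 − 0.6) = 0.4300/0.8500 = 0.5059
Terminal stock prices: S_uuu = 365.8, S_uud = 151.4, S_udd = 62.64, S_ddd = 25.92
Terminal payoffs (S − K): max(277.8, 0) = 277.8, max(63.38, 0) = 63.38, max(-25.36, 0) = 0, max(-62.08, 0) = 0
Node uu (S = 252.3): V_uu = 1/1.03·[0.5059·277.8350 + 0.4941·63.3800] = 166.8631
Node ud (S = 104.4): V_ud = 1/1.03·[0.5059·63.3800 + 0.4941·0.0000] = 31.1290
Node dd (S = 43.2): V_dd = 1/1.03·[0.5059·0.0000 + 0.4941·0.0000] = 0.0000
Node u (S = 174): V_u = 1/1.03·[0.5059·166.8631 + 0.4941·31.1290] = 96.8878
Node d (S = 72): V_d = 1/1.03·[0.5059·31.1290 + 0.4941·0.0000] = 15.2889
Node 0 (S = 120): V_0 = 1/1.03·[0.5059·96.8878 + 0.4941·15.2889] = 54.9207

54.92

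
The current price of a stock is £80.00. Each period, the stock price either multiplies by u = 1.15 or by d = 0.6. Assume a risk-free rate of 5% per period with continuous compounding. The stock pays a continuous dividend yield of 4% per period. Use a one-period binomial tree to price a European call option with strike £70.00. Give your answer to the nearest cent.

Per-period risk-free factor R = e^0.05 = 1.0513; dividend-adjusted growth = e^(0.05−0.04) = 1.0101.
Risk-neutral probability p = (1.0101 − 0.6)/(1.15 − 0.6) = 0.4101/0.5500 = 0.7455
Terminal stock prices: S_u = 92, S_d = 48
Terminal payoffs (S − K): max(22, 0) = 22, max(-22, 0) = 0
Node 0 (S = 80): V_0 = e^(−0.05)·[0.7455·22.0000 + 0.2545·0.0000] = 15.6021

£15.60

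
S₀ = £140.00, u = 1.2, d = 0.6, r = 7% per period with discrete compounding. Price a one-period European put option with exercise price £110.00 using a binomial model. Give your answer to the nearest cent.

£5.26

Risk-neutral probability p = (1 + 0.07 − 0.6)/(1.2 − 0.6) = 0.4700/0.6000 = 0.7833
Terminal stock prices: S_u = 168, S_d = 84
Terminal payoffs (K − S): max(-58, 0) = 0, max(26, 0) = 26
Node 0 (S = 140): V_0 = 1/1.07·[0.7833·0.0000 + 0.2167·26.0000] = 5.2648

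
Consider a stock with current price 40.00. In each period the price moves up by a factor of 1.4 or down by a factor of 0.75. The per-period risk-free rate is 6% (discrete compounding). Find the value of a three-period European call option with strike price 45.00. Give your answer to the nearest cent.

Risk-neutral probability p = (1 + 0.06 − 0.75)/(1.4 − 0.75) = 0.3100/0.6500 = 0.4769
Terminal stock prices: S_uuu = 109.8, S_uud = 58.8, S_udd = 31.5, S_ddd = 16.88
Terminal payoffs (S − K): max(64.76, 0) = 64.76, max(13.8, 0) = 13.8, max(-13.5, 0) = 0, max(-28.12, 0) = 0
Node uu (S = 78.4): V_uu = 1/1.06·[0.4769·64.7600 + 0.5231·13.8000] = 35.9472
Node ud (S = 42): V_ud = 1/1.06·[0.4769·13.8000 + 0.5231·0.0000] = 6.2090
Node dd (S = 22.5): V_dd = 1/1.06·[0.4769·0.0000 + 0.5231·0.0000] = 0.0000
Node u (S = 56): V_u = 1/1.06·[0.4769·35.9472 + 0.5231·6.2090] = 19.2376
Node d (S = 30): V_d = 1/1.06·[0.4769·6.2090 + 0.5231·0.0000] = 2.7936
Node 0 (S = 40): V_0 = 1/1.06·[0.4769·19.2376 + 0.5231·2.7936] = 10.0341

10.03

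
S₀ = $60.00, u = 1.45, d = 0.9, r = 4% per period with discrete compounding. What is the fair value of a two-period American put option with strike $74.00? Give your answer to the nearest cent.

$14.34

Risk-neutral probability p = (1 + 0.04 − 0.9)/(1.45 − 0.9) = 0.1400/0.5500 = 0.2545
Terminal stock prices: S_uu = 126.2, S_ud = 78.3, S_dd = 48.6
Terminal payoffs (K − S): max(-52.15, 0) = 0, max(-4.3, 0) = 0, max(25.4, 0) = 25.4
Node u (S = 87): continuation = 1/1.04·[0.2545·0.0000 + 0.7455·0.0000] = 0.0000; exercise value = 0.0000 ≤ continuation, so V_u = 0.0000
Node d (S = 54): continuation = 1/1.04·[0.2545·0.0000 + 0.7455·25.4000] = 18.2063; exercise value = 20.0000 > continuation, so V_d = 20.0000 (exercise)
Node 0 (S = 60): continuation = 1/1.04·[0.2545·0.0000 + 0.7455·20.0000] = 14.3357; exercise value = 14.0000 ≤ continuation, so V_0 = 14.3357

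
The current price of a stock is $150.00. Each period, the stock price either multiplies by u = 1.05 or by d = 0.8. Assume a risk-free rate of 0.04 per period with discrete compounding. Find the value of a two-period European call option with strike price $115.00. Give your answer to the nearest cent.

$43.70

Risk-neutral probability p = (1 + 0.04 − 0.8)/(1.05 − 0.8) = 0.2400/0.2500 = 0.9600
Terminal stock prices: S_uu = 165.4, S_ud = 126, S_dd = 96
Terminal payoffs (S − K): max(50.38, 0) = 50.38, max(11, 0) = 11, max(-19, 0) = 0
Node u (S = 157.5): V_u = 1/1.04·[0.9600·50.3750 + 0.0400·11.0000] = 46.9231
Node d (S = 120): V_d = 1/1.04·[0.9600·11.0000 + 0.0400·0.0000] = 10.1538
Node 0 (S = 150): V_0 = 1/1.04·[0.9600·46.9231 + 0.0400·10.1538] = 43.7041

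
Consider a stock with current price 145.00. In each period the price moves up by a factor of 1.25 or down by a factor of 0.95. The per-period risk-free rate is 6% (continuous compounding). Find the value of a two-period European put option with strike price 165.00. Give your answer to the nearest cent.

11.91

Risk-neutral probability p = (e^0.06 − 0.95)/(1.25 − 0.95) = 0.1118/0.3000 = 0.3728
Terminal stock prices: S_uu = 226.6, S_ud = 172.2, S_dd = 130.9
Terminal payoffs (K − S): max(-61.56, 0) = 0, max(-7.188, 0) = 0, max(34.14, 0) = 34.14
Node u (S = 181.2): V_u = e^(−0.06)·[0.3728·0.0000 + 0.6272·0.0000] = 0.0000
Node d (S = 137.8): V_d = e^(−0.06)·[0.3728·0.0000 + 0.6272·34.1375] = 20.1645
Node 0 (S = 145): V_0 = e^(−0.06)·[0.3728·0.0000 + 0.6272·20.1645] = 11.9109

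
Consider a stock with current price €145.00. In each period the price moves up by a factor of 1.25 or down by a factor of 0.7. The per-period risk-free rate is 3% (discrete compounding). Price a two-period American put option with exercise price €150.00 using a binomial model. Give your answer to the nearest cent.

Risk-neutral probability p = (1 + 0.03 − 0.7)/(1.25 − 0.7) = 0.3300/0.5500 = 0.6000
Terminal stock prices: S_uu = 226.6, S_ud = 126.9, S_dd = 71.05
Terminal payoffs (K − S): max(-76.56, 0) = 0, max(23.13, 0) = 23.13, max(78.95, 0) = 78.95
Node u (S = 181.2): continuation = 1/1.03·[0.6000·0.0000 + 0.4000·23.1250] = 8.9806; exercise value = 0.0000 ≤ continuation, so V_u = 8.9806
Node d (S = 101.5): continuation = 1/1.03·[0.6000·23.1250 + 0.4000·78.9500] = 44.1311; exercise value = 48.5000 > continuation, so V_d = 48.5000 (exercise)
Node 0 (S = 145): continuation = 1/1.03·[0.6000·8.9806 + 0.4000·48.5000] = 24.0664; exercise value = 5.0000 ≤ continuation, so V_0 = 24.0664

€24.07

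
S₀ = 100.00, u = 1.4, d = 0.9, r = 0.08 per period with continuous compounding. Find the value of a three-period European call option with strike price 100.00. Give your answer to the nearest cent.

Risk-neutral probability p = (e^0.08 − 0.9)/(1.4 − 0.9) = 0.1833/0.5000 = 0.3666
Terminal stock prices: S_uuu = 274.4, S_uud = 176.4, S_udd = 113.4, S_ddd = 72.9
Terminal payoffs (S − K): max(174.4, 0) = 174.4, max(76.4, 0) = 76.4, max(13.4, 0) = 13.4, max(-27.1, 0) = 0
Node uu (S = 196): V_uu = e^(−0.08)·[0.3666·174.4000 + 0.6334·76.4000] = 103.6884
Node ud (S = 126): V_ud = e^(−0.08)·[0.3666·76.4000 + 0.6334·13.4000] = 33.6884
Node dd (S = 81): V_dd = e^(−0.08)·[0.3666·13.4000 + 0.6334·0.0000] = 4.5344
Node u (S = 140): V_u = e^(−0.08)·[0.3666·103.6884 + 0.6334·33.6884] = 54.7856
Node d (S = 90): V_d = e^(−0.08)·[0.3666·33.6884 + 0.6334·4.5344] = 14.0512
Node 0 (S = 100): V_0 = e^(−0.08)·[0.3666·54.7856 + 0.6334·14.0512] = 26.7551

26.76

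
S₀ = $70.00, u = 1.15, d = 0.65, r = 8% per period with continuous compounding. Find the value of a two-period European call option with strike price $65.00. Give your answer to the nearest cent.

Risk-neutral probability p = (e^0.08 − 0.65)/(1.15 − 0.65) = 0.4333/0.5000 = 0.8666
Terminal stock prices: S_uu = 92.57, S_ud = 52.33, S_dd = 29.58
Terminal payoffs (S − K): max(27.57, 0) = 27.57, max(-12.67, 0) = 0, max(-35.42, 0) = 0
Node u (S = 80.5): V_u = e^(−0.08)·[0.8666·27.5750 + 0.1334·0.0000] = 22.0586
Node d (S = 45.5): V_d = e^(−0.08)·[0.8666·0.0000 + 0.1334·0.0000] = 0.0000
Node 0 (S = 70): V_0 = e^(−0.08)·[0.8666·22.0586 + 0.1334·0.0000] = 17.6457

$17.65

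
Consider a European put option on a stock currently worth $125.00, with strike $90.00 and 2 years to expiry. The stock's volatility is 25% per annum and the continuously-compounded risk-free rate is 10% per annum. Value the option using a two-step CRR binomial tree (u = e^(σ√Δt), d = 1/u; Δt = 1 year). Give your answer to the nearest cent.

CRR parameters: u = e^(σ√Δt) = e^(0.25·√1) = 1.2840, d = 1/u = 0.7788
Per-period rate: rΔt = 0.1·1 = 0.1, so R = e^0.1 = 1.1052
Risk-neutral probability p = (e^0.1 − 0.7788)/(1.2840 − 0.7788) = 0.3264/0.5052 = 0.6460
Terminal stock prices: S_uu = 206.1, S_ud = 125, S_dd = 75.82
Terminal payoffs (K − S): max(-116.1, 0) = 0, max(-35, 0) = 0, max(14.18, 0) = 14.18
Node u (S = 160.5): V_u = e^(−0.1)·[0.6460·0.0000 + 0.3540·0.0000] = 0.0000
Node d (S = 97.35): V_d = e^(−0.1)·[0.6460·0.0000 + 0.3540·14.1837] = 4.5433
Node 0 (S = 125): V_0 = e^(−0.1)·[0.6460·0.0000 + 0.3540·4.5433] = 1.4553

$1.46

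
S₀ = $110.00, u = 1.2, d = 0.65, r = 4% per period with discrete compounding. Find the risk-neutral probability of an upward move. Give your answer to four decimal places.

Risk-neutral probability p = (1 + 0.04 − 0.65)/(1.2 − 0.65) = 0.3900/0.5500 = 0.7091

p = 0.7091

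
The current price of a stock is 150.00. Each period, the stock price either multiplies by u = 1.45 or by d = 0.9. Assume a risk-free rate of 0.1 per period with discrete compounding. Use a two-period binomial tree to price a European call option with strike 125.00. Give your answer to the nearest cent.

Risk-neutral probability p = (1 + 0.1 − 0.9)/(1.45 − 0.9) = 0.2000/0.5500 = 0.3636
Terminal stock prices: S_uu = 315.4, S_ud = 195.8, S_dd = 121.5
Terminal payoffs (S − K): max(190.4, 0) = 190.4, max(70.75, 0) = 70.75, max(-3.5, 0) = 0
Node u (S = 217.5): V_u = 1/1.1·[0.3636·190.3750 + 0.6364·70.7500] = 103.8636
Node d (S = 135): V_d = 1/1.1·[0.3636·70.7500 + 0.6364·0.0000] = 23.3884
Node 0 (S = 150): V_0 = 1/1.1·[0.3636·103.8636 + 0.6364·23.3884] = 47.8656

47.87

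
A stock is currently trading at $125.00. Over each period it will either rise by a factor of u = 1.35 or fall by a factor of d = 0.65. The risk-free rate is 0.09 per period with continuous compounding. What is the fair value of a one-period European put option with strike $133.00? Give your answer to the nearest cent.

Risk-neutral probability p = (e^0.09 − 0.65)/(1.35 − 0.65) = 0.4442/0.7000 = 0.6345
Terminal stock prices: S_u = 168.8, S_d = 81.25
Terminal payoffs (K − S): max(-35.75, 0) = 0, max(51.75, 0) = 51.75
Node 0 (S = 125): V_0 = e^(−0.09)·[0.6345·0.0000 + 0.3655·51.7500] = 17.2850

$17.29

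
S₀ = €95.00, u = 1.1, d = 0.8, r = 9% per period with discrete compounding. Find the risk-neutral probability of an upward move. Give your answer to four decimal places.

p = 0.9667

Risk-neutral probability p = (1 + 0.09 − 0.8)/(1.1 − 0.8) = 0.2900/0.3000 = 0.9667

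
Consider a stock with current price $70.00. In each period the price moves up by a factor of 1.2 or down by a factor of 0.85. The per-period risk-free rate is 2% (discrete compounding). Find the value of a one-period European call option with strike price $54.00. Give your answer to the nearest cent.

Risk-neutral probability p = (1 + 0.02 − 0.85)/(1.2 − 0.85) = 0.1700/0.3500 = 0.4857
Terminal stock prices: S_u = 84, S_d = 59.5
Terminal payoffs (S − K): max(30, 0) = 30, max(5.5, 0) = 5.5
Node 0 (S = 70): V_0 = 1/1.02·[0.4857·30.0000 + 0.5143·5.5000] = 17.0588

$17.06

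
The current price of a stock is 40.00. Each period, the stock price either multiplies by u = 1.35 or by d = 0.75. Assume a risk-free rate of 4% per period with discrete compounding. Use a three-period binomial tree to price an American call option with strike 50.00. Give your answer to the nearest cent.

6.36

Risk-neutral probability p = (1 + 0.04 − 0.75)/(1.35 − 0.75) = 0.2900/0.6000 = 0.4833
Terminal stock prices: S_uuu = 98.42, S_uud = 54.68, S_udd = 30.38, S_ddd = 16.88
Terminal payoffs (S − K): max(48.42, 0) = 48.42, max(4.675, 0) = 4.675, max(-19.62, 0) = 0, max(-33.12, 0) = 0
Node uu (S = 72.9): continuation = 1/1.04·[0.4833·48.4150 + 0.5167·4.6750] = 24.8231; exercise value = 22.9000 ≤ continuation, so V_uu = 24.8231
Node ud (S = 40.5): continuation = 1/1.04·[0.4833·4.6750 + 0.5167·0.0000] = 2.1727; exercise value = 0.0000 ≤ continuation, so V_ud = 2.1727
Node dd (S = 22.5): continuation = 1/1.04·[0.4833·0.0000 + 0.5167·0.0000] = 0.0000; exercise value = 0.0000 ≤ continuation, so V_dd = 0.0000
Node u (S = 54): continuation = 1/1.04·[0.4833·24.8231 + 0.5167·2.1727] = 12.6157; exercise value = 4.0000 ≤ continuation, so V_u = 12.6157
Node d (S = 30): continuation = 1/1.04·[0.4833·2.1727 + 0.5167·0.0000] = 1.0097; exercise value = 0.0000 ≤ continuation, so V_d = 1.0097
Node 0 (S = 40): continuation = 1/1.04·[0.4833·12.6157 + 0.5167·1.0097] = 6.3647; exercise value = 0.0000 ≤ continuation, so V_0 = 6.3647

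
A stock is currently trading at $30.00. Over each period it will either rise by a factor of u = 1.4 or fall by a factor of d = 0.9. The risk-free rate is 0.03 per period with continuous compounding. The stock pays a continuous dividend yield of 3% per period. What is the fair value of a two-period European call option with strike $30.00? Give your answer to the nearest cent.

$3.44

Per-period risk-free factor R = e^0.03 = 1.0305; dividend-adjusted growth = e^(0.03−0.03) = 1.0000.
Risk-neutral probability p = (1.0000 − 0.9)/(1.4 − 0.9) = 0.1000/0.5000 = 0.2000
Terminal stock prices: S_uu = 58.8, S_ud = 37.8, S_dd = 24.3
Terminal payoffs (S − K): max(28.8, 0) = 28.8, max(7.8, 0) = 7.8, max(-5.7, 0) = 0
Node u (S = 42): V_u = e^(−0.03)·[0.2000·28.8000 + 0.8000·7.8000] = 11.6453
Node d (S = 27): V_d = e^(−0.03)·[0.2000·7.8000 + 0.8000·0.0000] = 1.5139
Node 0 (S = 30): V_0 = e^(−0.03)·[0.2000·11.6453 + 0.8000·1.5139] = 3.4356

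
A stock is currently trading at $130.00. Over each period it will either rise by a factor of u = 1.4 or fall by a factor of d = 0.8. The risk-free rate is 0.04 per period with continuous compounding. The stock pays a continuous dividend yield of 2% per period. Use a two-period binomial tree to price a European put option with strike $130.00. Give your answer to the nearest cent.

$17.31

Per-period risk-free factor R = e^0.04 = 1.0408; dividend-adjusted growth = e^(0.04−0.02) = 1.0202.
Risk-neutral probability p = (1.0202 − 0.8)/(1.4 − 0.8) = 0.2202/0.6000 = 0.3670
Terminal stock prices: S_uu = 254.8, S_ud = 145.6, S_dd = 83.2
Terminal payoffs (K − S): max(-124.8, 0) = 0, max(-15.6, 0) = 0, max(46.8, 0) = 46.8
Node u (S = 182): V_u = e^(−0.04)·[0.3670·0.0000 + 0.6330·0.0000] = 0.0000
Node d (S = 104): V_d = e^(−0.04)·[0.3670·0.0000 + 0.6330·46.8000] = 28.4627
Node 0 (S = 130): V_0 = e^(−0.04)·[0.3670·0.0000 + 0.6330·28.4627] = 17.3104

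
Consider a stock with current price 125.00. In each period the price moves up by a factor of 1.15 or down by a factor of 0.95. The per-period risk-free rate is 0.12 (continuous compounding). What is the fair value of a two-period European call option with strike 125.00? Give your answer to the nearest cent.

Risk-neutral probability p = (e^0.12 − 0.95)/(1.15 − 0.95) = 0.1775/0.2000 = 0.8875
Terminal stock prices: S_uu = 165.3, S_ud = 136.6, S_dd = 112.8
Terminal payoffs (S − K): max(40.31, 0) = 40.31, max(11.56, 0) = 11.56, max(-12.19, 0) = 0
Node u (S = 143.8): V_u = e^(−0.12)·[0.8875·40.3125 + 0.1125·11.5625] = 32.8849
Node d (S = 118.8): V_d = e^(−0.12)·[0.8875·11.5625 + 0.1125·0.0000] = 9.1012
Node 0 (S = 125): V_0 = e^(−0.12)·[0.8875·32.8849 + 0.1125·9.1012] = 26.7929

26.79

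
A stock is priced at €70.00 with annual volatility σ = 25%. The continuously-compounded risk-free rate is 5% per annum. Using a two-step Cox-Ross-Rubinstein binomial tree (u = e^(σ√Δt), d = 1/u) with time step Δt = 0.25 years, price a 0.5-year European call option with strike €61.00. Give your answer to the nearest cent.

CRR parameters: u = e^(σ√Δt) = e^(0.25·√0.25) = 1.1331, d = 1/u = 0.8825
Per-period rate: rΔt = 0.05·0.25 = 0.0125, so R = e^0.0125 = 1.0126
Risk-neutral probability p = (e^0.0125 − 0.8825)/(1.1331 − 0.8825) = 0.1301/0.2507 = 0.5190
Terminal stock prices: S_uu = 89.88, S_ud = 70, S_dd = 54.52
Terminal payoffs (S − K): max(28.88, 0) = 28.88, max(9, 0) = 9, max(-6.484, 0) = 0
Node u (S = 79.32): V_u = e^(−0.0125)·[0.5190·28.8818 + 0.4810·9.0000] = 19.0781
Node d (S = 61.77): V_d = e^(−0.0125)·[0.5190·9.0000 + 0.4810·0.0000] = 4.6127
Node 0 (S = 70): V_0 = e^(−0.0125)·[0.5190·19.0781 + 0.4810·4.6127] = 11.9693

€11.97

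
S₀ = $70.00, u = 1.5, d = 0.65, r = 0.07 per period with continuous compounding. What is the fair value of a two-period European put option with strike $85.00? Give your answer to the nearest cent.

Risk-neutral probability p = (e^0.07 − 0.65)/(1.5 − 0.65) = 0.4225/0.8500 = 0.4971
Terminal stock prices: S_uu = 157.5, S_ud = 68.25, S_dd = 29.58
Terminal payoffs (K − S): max(-72.5, 0) = 0, max(16.75, 0) = 16.75, max(55.42, 0) = 55.42
Node u (S = 105): V_u = e^(−0.07)·[0.4971·0.0000 + 0.5029·16.7500] = 7.8546
Node d (S = 45.5): V_d = e^(−0.07)·[0.4971·16.7500 + 0.5029·55.4250] = 33.7535
Node 0 (S = 70): V_0 = e^(−0.07)·[0.4971·7.8546 + 0.5029·33.7535] = 19.4683

$19.47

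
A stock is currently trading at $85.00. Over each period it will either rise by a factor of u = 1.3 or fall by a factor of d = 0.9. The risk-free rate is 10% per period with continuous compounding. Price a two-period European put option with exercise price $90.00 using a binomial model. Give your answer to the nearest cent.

Risk-neutral probability p = (e^0.1 − 0.9)/(1.3 − 0.9) = 0.2052/0.4000 = 0.5129
Terminal stock prices: S_uu = 143.7, S_ud = 99.45, S_dd = 68.85
Terminal payoffs (K − S): max(-53.65, 0) = 0, max(-9.45, 0) = 0, max(21.15, 0) = 21.15
Node u (S = 110.5): V_u = e^(−0.1)·[0.5129·0.0000 + 0.4871·0.0000] = 0.0000
Node d (S = 76.5): V_d = e^(−0.1)·[0.5129·0.0000 + 0.4871·21.1500] = 9.3213
Node 0 (S = 85): V_0 = e^(−0.1)·[0.5129·0.0000 + 0.4871·9.3213] = 4.1081

$4.11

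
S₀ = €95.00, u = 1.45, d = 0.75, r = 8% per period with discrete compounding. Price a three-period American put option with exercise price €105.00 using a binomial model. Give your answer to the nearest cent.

€19.39

Risk-neutral probability p = (1 + 0.08 − 0.75)/(1.45 − 0.75) = 0.3300/0.7000 = 0.4714
Terminal stock prices: S_uuu = 289.6, S_uud = 149.8, S_udd = 77.48, S_ddd = 40.08
Terminal payoffs (K − S): max(-184.6, 0) = 0, max(-44.8, 0) = 0, max(27.52, 0) = 27.52, max(64.92, 0) = 64.92
Node uu (S = 199.7): continuation = 1/1.08·[0.4714·0.0000 + 0.5286·0.0000] = 0.0000; exercise value = 0.0000 ≤ continuation, so V_uu = 0.0000
Node ud (S = 103.3): continuation = 1/1.08·[0.4714·0.0000 + 0.5286·27.5156] = 13.4666; exercise value = 1.6875 ≤ continuation, so V_ud = 13.4666
Node dd (S = 53.44): continuation = 1/1.08·[0.4714·27.5156 + 0.5286·64.9219] = 43.7847; exercise value = 51.5625 > continuation, so V_dd = 51.5625 (exercise)
Node u (S = 137.8): continuation = 1/1.08·[0.4714·0.0000 + 0.5286·13.4666] = 6.5908; exercise value = 0.0000 ≤ continuation, so V_u = 6.5908
Node d (S = 71.25): continuation = 1/1.08·[0.4714·13.4666 + 0.5286·51.5625] = 31.1139; exercise value = 33.7500 > continuation, so V_d = 33.7500 (exercise)
Node 0 (S = 95): continuation = 1/1.08·[0.4714·6.5908 + 0.5286·33.7500] = 19.3948; exercise value = 10.0000 ≤ continuation, so V_0 = 19.3948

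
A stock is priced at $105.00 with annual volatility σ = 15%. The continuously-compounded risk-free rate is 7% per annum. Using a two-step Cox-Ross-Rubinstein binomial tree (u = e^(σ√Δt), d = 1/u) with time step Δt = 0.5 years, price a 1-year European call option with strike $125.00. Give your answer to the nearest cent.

$1.84

CRR parameters: u = e^(σ√Δt) = e^(0.15·√0.5) = 1.1119, d = 1/u = 0.8994
Per-period rate: rΔt = 0.07·0.5 = 0.035, so R = e^0.035 = 1.0356
Risk-neutral probability p = (e^0.035 − 0.8994)/(1.1119 − 0.8994) = 0.1363/0.2125 = 0.6411
Terminal stock prices: S_uu = 129.8, S_ud = 105, S_dd = 84.93
Terminal payoffs (S − K): max(4.813, 0) = 4.813, max(-20, 0) = 0, max(-40.07, 0) = 0
Node u (S = 116.7): V_u = e^(−0.035)·[0.6411·4.8127 + 0.3589·0.0000] = 2.9793
Node d (S = 94.43): V_d = e^(−0.035)·[0.6411·0.0000 + 0.3589·0.0000] = 0.0000
Node 0 (S = 105): V_0 = e^(−0.035)·[0.6411·2.9793 + 0.3589·0.0000] = 1.8444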